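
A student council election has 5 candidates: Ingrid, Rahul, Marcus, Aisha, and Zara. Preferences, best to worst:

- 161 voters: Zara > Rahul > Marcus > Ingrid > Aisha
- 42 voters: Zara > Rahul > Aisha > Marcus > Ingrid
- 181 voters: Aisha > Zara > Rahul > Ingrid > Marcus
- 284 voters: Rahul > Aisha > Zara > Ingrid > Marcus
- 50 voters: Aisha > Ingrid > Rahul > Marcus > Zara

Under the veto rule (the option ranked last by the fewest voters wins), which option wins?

Last-place votes: Ingrid 42, Rahul 0, Marcus 465, Aisha 161, Zara 50.
Rahul is ranked last by the fewest voters, so Rahul wins.

Rahul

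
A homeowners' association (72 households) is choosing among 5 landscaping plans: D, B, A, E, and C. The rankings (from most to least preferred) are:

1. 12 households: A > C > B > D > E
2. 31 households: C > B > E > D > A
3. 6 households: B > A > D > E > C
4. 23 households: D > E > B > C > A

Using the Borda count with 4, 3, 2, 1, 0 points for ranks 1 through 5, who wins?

B

D: 12·1 + 31·1 + 6·2 + 23·4 = 147
B: 12·2 + 31·3 + 6·4 + 23·2 = 187
A: 12·4 + 31·0 + 6·3 + 23·0 = 66
E: 12·0 + 31·2 + 6·1 + 23·3 = 137
C: 12·3 + 31·4 + 6·0 + 23·1 = 183
B has the highest Borda score (187).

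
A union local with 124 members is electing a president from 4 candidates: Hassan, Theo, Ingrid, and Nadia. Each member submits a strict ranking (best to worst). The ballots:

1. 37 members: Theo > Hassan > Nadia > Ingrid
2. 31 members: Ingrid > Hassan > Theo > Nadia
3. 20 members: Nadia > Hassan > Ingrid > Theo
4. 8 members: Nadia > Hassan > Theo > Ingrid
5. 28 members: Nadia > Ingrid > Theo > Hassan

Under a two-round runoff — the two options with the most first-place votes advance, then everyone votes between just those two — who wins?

Round 1 first-place votes: Hassan 0, Theo 37, Ingrid 31, Nadia 56.
Nadia and Theo advance.
Runoff: Nadia is preferred to Theo by 56 voters; Theo by 68.
Theo wins the runoff.

Theo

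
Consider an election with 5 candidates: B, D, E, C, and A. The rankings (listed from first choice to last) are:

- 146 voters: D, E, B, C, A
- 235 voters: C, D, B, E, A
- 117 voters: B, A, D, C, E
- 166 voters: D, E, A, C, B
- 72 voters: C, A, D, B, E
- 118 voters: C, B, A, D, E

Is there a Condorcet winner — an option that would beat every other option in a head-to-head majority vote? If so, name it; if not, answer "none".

D

D vs B: 619–235 for D.
D vs E: 854–0 for D.
D vs C: 429–425 for D.
D vs A: 547–307 for D.
D beats every other option head-to-head.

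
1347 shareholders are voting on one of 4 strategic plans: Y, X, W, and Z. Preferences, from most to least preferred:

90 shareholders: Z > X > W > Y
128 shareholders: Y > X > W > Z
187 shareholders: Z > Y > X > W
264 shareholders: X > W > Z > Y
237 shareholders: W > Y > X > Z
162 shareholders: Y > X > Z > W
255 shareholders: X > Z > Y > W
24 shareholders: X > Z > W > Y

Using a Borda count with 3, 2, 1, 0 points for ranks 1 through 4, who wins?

Y: 90·0 + 128·3 + 187·2 + 264·0 + 237·2 + 162·3 + 255·1 + 24·0 = 1973
X: 90·2 + 128·2 + 187·1 + 264·3 + 237·1 + 162·2 + 255·3 + 24·3 = 2813
W: 90·1 + 128·1 + 187·0 + 264·2 + 237·3 + 162·0 + 255·0 + 24·1 = 1481
Z: 90·3 + 128·0 + 187·3 + 264·1 + 237·0 + 162·1 + 255·2 + 24·2 = 1815
X has the highest Borda score (2813).

X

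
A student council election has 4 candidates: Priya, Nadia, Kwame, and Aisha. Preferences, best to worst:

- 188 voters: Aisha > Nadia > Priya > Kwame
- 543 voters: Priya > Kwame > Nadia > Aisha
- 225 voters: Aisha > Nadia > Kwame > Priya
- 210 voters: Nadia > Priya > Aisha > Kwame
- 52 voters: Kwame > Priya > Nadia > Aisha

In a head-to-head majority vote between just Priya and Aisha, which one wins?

Voters preferring Priya to Aisha: 805; preferring Aisha to Priya: 413.
Priya wins the head-to-head.

Priya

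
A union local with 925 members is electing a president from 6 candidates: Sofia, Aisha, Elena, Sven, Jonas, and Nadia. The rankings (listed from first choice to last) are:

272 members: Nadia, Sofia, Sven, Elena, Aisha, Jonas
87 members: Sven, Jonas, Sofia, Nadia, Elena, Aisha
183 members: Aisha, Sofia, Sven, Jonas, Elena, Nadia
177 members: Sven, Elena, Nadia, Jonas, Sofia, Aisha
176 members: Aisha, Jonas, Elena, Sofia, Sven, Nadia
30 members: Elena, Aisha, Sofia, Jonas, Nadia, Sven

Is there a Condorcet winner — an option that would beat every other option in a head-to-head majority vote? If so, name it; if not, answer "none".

Sofia

Sofia vs Aisha: 536–389 for Sofia.
Sofia vs Elena: 542–383 for Sofia.
Sofia vs Sven: 661–264 for Sofia.
Sofia vs Jonas: 485–440 for Sofia.
Sofia vs Nadia: 476–449 for Sofia.
Sofia beats every other option head-to-head.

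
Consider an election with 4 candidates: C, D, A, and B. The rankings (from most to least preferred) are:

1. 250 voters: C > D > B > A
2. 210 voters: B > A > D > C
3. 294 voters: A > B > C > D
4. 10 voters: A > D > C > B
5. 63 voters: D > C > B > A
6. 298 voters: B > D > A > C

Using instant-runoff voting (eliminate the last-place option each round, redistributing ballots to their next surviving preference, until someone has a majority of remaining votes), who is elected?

Round 1: C 250, D 63, A 304, B 508. Eliminate D.
Round 2: C 313, A 304, B 508. Eliminate A.
Round 3: C 323, B 802. B has a majority.

B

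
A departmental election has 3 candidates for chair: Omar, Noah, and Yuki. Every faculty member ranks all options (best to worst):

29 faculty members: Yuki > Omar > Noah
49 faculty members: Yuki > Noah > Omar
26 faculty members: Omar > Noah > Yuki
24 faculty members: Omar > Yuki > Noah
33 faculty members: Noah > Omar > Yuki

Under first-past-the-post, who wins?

First-place votes: Omar 50, Noah 33, Yuki 78.
Yuki has the most first-place votes.

Yuki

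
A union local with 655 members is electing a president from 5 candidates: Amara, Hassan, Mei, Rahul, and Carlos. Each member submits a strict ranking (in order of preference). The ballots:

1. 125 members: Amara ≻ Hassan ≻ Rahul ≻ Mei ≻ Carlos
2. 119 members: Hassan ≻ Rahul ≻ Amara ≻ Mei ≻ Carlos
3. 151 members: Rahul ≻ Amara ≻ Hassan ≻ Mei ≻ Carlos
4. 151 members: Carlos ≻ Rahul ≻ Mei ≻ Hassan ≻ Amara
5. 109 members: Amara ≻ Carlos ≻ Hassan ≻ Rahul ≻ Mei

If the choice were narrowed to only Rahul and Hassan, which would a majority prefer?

Hassan

Voters preferring Rahul to Hassan: 302; preferring Hassan to Rahul: 353.
Hassan wins the head-to-head.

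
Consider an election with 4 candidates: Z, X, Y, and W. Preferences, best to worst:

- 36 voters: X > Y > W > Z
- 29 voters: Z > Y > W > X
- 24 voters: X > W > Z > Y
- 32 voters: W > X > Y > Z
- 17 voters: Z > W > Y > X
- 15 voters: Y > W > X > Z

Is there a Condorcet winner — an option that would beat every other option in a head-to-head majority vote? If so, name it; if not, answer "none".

none

Checking pairwise contests:
X beats Z 107–46.
W beats X 93–60.
X beats Y 92–61.
Y beats W 80–73.
Every option loses at least one head-to-head, so there is no Condorcet winner.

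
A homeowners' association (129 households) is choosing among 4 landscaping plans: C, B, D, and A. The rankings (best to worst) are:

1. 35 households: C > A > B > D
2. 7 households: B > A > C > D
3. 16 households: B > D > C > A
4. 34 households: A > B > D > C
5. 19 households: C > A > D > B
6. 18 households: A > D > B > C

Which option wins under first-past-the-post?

C

First-place votes: C 54, B 23, D 0, A 52.
C has the most first-place votes.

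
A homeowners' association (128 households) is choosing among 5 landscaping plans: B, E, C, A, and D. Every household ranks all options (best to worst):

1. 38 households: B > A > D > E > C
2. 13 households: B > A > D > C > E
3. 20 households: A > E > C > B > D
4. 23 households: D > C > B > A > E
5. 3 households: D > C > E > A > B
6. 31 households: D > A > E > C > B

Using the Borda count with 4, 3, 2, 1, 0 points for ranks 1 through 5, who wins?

A

B: 38·4 + 13·4 + 20·1 + 23·2 + 3·0 + 31·0 = 270
E: 38·1 + 13·0 + 20·3 + 23·0 + 3·2 + 31·2 = 166
C: 38·0 + 13·1 + 20·2 + 23·3 + 3·3 + 31·1 = 162
A: 38·3 + 13·3 + 20·4 + 23·1 + 3·1 + 31·3 = 352
D: 38·2 + 13·2 + 20·0 + 23·4 + 3·4 + 31·4 = 330
A has the highest Borda score (352).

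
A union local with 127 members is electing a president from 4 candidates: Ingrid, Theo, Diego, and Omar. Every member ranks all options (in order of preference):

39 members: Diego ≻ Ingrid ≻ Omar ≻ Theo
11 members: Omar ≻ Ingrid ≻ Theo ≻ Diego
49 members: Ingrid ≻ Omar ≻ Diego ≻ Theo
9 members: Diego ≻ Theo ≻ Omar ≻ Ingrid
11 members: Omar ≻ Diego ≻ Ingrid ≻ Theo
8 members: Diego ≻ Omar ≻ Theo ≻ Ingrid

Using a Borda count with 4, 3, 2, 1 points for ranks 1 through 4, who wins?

Ingrid: 39·3 + 11·3 + 49·4 + 9·1 + 11·2 + 8·1 = 385
Theo: 39·1 + 11·2 + 49·1 + 9·3 + 11·1 + 8·2 = 164
Diego: 39·4 + 11·1 + 49·2 + 9·4 + 11·3 + 8·4 = 366
Omar: 39·2 + 11·4 + 49·3 + 9·2 + 11·4 + 8·3 = 355
Ingrid has the highest Borda score (385).

Ingrid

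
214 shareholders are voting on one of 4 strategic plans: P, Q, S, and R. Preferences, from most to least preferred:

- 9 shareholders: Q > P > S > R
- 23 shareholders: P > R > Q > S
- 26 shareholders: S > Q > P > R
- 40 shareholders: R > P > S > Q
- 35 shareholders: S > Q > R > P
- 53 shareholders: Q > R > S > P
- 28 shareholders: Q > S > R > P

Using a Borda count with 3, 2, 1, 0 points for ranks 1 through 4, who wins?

Q

P: 9·2 + 23·3 + 26·1 + 40·2 + 35·0 + 53·0 + 28·0 = 193
Q: 9·3 + 23·1 + 26·2 + 40·0 + 35·2 + 53·3 + 28·3 = 415
S: 9·1 + 23·0 + 26·3 + 40·1 + 35·3 + 53·1 + 28·2 = 341
R: 9·0 + 23·2 + 26·0 + 40·3 + 35·1 + 53·2 + 28·1 = 335
Q has the highest Borda score (415).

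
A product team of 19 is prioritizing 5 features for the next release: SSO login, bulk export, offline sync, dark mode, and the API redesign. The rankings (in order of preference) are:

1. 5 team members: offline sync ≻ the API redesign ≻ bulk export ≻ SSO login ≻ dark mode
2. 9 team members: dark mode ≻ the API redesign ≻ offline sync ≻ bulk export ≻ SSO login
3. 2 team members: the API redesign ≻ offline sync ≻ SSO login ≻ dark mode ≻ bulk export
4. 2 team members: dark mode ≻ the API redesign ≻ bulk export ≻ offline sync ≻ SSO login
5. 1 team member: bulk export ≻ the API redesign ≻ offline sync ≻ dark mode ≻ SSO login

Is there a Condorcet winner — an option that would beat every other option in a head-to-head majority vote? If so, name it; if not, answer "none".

dark mode vs SSO login: 12–7 for dark mode.
dark mode vs bulk export: 13–6 for dark mode.
dark mode vs offline sync: 11–8 for dark mode.
dark mode vs the API redesign: 11–8 for dark mode.
dark mode beats every other option head-to-head.

dark mode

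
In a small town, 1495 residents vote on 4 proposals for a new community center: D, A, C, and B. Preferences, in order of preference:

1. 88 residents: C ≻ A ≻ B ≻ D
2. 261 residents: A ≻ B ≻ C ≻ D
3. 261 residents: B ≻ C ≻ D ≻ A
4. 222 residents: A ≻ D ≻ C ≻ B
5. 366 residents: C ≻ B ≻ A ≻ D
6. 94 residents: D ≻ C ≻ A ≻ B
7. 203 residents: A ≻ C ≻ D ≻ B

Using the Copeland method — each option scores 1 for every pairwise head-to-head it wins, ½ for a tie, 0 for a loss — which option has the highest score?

D: loses to A, C, and B → score 0.
A: beats D and B; loses to C → score 2.
C: beats D, A, and B → score 3.
B: beats D; loses to A and C → score 1.
C has the best pairwise record.

C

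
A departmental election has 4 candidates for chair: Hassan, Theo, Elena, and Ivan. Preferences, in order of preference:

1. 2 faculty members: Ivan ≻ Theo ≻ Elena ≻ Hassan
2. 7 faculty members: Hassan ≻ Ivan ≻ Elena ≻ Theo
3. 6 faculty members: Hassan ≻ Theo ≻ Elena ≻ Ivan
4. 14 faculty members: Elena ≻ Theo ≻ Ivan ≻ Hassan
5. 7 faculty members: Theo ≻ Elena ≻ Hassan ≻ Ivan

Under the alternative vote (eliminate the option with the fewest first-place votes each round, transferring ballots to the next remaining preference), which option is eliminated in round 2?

Round 1: Hassan 13, Theo 7, Elena 14, Ivan 2. Eliminate Ivan.
Round 2: Hassan 13, Theo 9, Elena 14. Eliminate Theo.

Theo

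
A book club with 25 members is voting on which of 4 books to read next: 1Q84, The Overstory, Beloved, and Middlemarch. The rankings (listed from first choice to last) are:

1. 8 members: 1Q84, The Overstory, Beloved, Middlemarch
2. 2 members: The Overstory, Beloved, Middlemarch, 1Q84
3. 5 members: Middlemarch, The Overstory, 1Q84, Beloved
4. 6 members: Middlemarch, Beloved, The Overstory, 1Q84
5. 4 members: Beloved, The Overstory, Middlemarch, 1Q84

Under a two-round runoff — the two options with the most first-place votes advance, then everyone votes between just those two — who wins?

Round 1 first-place votes: 1Q84 8, The Overstory 2, Beloved 4, Middlemarch 11.
Middlemarch and 1Q84 advance.
Runoff: Middlemarch is preferred to 1Q84 by 17 voters; 1Q84 by 8.
Middlemarch wins the runoff.

Middlemarch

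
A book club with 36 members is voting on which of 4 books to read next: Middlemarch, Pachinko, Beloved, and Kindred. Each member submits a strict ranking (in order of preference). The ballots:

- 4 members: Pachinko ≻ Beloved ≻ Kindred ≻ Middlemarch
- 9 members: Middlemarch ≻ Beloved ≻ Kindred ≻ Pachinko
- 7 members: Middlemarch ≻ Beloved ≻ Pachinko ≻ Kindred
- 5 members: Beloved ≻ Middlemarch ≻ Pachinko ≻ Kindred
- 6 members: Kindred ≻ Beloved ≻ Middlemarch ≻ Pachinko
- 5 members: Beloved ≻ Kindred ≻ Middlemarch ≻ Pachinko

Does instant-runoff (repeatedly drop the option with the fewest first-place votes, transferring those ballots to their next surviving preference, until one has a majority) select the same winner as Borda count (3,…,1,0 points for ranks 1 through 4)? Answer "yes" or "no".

Instant-runoff — R1 Middlemarch 16, Pachinko 4, Beloved 10, Kindred 6 (Pachinko out); R2 Middlemarch 16, Beloved 14, Kindred 6 (Kindred out); R3 Middlemarch 16, Beloved 20 (Beloved winner). Winner: Beloved.
Borda — scores: Middlemarch 69, Pachinko 24, Beloved 82, Kindred 41. Winner: Beloved.
The two methods agree.

yes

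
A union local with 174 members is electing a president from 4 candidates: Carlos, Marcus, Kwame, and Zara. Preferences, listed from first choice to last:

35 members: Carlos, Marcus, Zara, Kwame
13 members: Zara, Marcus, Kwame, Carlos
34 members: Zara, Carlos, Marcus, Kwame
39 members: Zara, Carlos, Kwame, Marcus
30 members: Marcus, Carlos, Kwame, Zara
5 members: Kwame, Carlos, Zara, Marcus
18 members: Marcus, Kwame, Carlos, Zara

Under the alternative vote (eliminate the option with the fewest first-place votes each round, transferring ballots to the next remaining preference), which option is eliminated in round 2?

Round 1: Carlos 35, Marcus 48, Kwame 5, Zara 86. Eliminate Kwame.
Round 2: Carlos 40, Marcus 48, Zara 86. Eliminate Carlos.

Carlos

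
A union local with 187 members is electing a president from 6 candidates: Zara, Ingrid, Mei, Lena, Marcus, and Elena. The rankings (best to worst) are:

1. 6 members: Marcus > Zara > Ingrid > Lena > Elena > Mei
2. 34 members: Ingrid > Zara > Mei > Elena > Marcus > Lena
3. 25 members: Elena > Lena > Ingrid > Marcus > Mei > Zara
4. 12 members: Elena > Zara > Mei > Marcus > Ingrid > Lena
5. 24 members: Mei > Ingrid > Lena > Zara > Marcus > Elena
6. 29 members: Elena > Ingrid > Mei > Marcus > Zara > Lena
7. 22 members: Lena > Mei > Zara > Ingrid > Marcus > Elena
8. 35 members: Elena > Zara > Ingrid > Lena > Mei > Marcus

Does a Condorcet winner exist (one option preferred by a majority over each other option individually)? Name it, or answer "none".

Elena vs Zara: 101–86 for Elena.
Elena vs Ingrid: 101–86 for Elena.
Elena vs Mei: 107–80 for Elena.
Elena vs Lena: 135–52 for Elena.
Elena vs Marcus: 135–52 for Elena.
Elena beats every other option head-to-head.

Elena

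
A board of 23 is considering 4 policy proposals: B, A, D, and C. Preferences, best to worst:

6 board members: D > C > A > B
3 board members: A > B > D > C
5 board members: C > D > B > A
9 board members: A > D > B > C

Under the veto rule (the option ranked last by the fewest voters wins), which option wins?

Last-place votes: B 6, A 5, D 0, C 12.
D is ranked last by the fewest voters, so D wins.

D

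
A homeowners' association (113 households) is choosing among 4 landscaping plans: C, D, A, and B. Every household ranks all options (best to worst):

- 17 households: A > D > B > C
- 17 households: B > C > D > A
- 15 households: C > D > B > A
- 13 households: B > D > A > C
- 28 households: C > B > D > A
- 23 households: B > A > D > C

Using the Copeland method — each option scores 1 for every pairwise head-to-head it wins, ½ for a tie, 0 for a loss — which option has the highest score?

C: beats D and A; loses to B → score 2.
D: beats A; loses to C and B → score 1.
A: loses to C, D, and B → score 0.
B: beats C, D, and A → score 3.
B has the best pairwise record.

B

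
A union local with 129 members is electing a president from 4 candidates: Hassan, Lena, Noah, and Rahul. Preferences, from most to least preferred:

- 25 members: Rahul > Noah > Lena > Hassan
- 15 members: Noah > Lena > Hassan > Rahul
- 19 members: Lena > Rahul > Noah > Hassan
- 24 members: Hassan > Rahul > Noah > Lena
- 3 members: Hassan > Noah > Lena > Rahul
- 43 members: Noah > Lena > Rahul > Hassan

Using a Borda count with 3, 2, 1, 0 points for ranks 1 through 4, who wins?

Hassan: 25·0 + 15·1 + 19·0 + 24·3 + 3·3 + 43·0 = 96
Lena: 25·1 + 15·2 + 19·3 + 24·0 + 3·1 + 43·2 = 201
Noah: 25·2 + 15·3 + 19·1 + 24·1 + 3·2 + 43·3 = 273
Rahul: 25·3 + 15·0 + 19·2 + 24·2 + 3·0 + 43·1 = 204
Noah has the highest Borda score (273).

Noah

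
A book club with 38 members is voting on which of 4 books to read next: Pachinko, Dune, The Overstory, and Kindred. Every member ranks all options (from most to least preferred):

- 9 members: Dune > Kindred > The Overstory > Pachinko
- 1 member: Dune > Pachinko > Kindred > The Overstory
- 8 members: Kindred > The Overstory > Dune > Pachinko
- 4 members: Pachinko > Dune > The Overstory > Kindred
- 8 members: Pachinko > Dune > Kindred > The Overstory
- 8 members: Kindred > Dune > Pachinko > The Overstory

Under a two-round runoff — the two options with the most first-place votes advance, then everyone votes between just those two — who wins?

Round 1 first-place votes: Pachinko 12, Dune 10, The Overstory 0, Kindred 16.
Kindred and Pachinko advance.
Runoff: Kindred is preferred to Pachinko by 25 voters; Pachinko by 13.
Kindred wins the runoff.

Kindred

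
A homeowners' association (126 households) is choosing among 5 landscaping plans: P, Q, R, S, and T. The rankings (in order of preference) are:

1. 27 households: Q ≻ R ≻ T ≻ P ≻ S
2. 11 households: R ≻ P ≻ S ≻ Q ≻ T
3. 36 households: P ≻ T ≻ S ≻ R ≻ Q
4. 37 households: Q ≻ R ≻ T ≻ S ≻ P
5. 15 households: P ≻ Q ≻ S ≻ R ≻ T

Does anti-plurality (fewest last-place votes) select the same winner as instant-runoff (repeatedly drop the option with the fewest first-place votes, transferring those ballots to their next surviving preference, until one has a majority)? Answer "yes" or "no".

Anti-plurality — last-place votes: P 37, Q 36, R 0, S 27, T 26. Winner: R.
Instant-runoff — R1 P 51, Q 64, R 11, S 0, T 0 (Q winner). Winner: Q.
The two methods disagree.

no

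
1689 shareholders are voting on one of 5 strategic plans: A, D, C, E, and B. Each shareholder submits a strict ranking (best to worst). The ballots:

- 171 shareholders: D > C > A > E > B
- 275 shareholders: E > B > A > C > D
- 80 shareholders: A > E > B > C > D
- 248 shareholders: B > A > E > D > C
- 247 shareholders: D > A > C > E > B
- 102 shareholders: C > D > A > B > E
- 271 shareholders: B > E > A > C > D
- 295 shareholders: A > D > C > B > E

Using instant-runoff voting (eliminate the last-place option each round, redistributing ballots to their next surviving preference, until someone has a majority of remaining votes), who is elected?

B

Round 1: A 375, D 418, C 102, E 275, B 519. Eliminate C.
Round 2: A 375, D 520, E 275, B 519. Eliminate E.
Round 3: A 375, D 520, B 794. Eliminate A.
Round 4: D 815, B 874. B has a majority.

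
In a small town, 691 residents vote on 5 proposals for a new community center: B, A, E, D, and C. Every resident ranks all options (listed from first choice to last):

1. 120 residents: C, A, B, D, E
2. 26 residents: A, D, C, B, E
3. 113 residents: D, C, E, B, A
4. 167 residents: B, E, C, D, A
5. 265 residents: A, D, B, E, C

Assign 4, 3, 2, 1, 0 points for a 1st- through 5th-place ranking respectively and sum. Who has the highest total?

D

B: 120·2 + 26·1 + 113·1 + 167·4 + 265·2 = 1577
A: 120·3 + 26·4 + 113·0 + 167·0 + 265·4 = 1524
E: 120·0 + 26·0 + 113·2 + 167·3 + 265·1 = 992
D: 120·1 + 26·3 + 113·4 + 167·1 + 265·3 = 1612
C: 120·4 + 26·2 + 113·3 + 167·2 + 265·0 = 1205
D has the highest Borda score (1612).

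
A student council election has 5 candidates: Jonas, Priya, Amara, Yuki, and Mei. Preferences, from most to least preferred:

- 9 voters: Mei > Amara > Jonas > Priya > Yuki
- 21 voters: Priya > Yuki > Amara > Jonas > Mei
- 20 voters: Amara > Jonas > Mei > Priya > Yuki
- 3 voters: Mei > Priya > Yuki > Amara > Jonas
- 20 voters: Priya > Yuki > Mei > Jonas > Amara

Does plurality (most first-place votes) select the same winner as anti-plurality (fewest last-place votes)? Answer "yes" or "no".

yes

Plurality — first-place votes: Jonas 0, Priya 41, Amara 20, Yuki 0, Mei 12. Winner: Priya.
Anti-plurality — last-place votes: Jonas 3, Priya 0, Amara 20, Yuki 29, Mei 21. Winner: Priya.
The two methods agree.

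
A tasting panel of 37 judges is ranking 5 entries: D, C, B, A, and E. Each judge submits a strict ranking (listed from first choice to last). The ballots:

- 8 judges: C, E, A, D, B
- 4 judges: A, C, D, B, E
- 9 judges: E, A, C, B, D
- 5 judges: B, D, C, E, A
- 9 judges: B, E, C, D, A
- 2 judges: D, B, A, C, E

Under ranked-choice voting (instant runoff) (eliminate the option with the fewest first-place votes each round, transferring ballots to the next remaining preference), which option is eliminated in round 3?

Round 1: D 2, C 8, B 14, A 4, E 9. Eliminate D.
Round 2: C 8, B 16, A 4, E 9. Eliminate A.
Round 3: C 12, B 16, E 9. Eliminate E.

E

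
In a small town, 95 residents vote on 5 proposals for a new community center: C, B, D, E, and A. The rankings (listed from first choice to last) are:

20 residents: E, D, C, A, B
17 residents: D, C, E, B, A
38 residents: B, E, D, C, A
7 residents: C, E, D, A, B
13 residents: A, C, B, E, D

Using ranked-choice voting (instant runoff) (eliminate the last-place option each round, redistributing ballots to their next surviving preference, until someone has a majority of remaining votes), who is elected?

B

Round 1: C 7, B 38, D 17, E 20, A 13. Eliminate C.
Round 2: B 38, D 17, E 27, A 13. Eliminate A.
Round 3: B 51, D 17, E 27. B has a majority.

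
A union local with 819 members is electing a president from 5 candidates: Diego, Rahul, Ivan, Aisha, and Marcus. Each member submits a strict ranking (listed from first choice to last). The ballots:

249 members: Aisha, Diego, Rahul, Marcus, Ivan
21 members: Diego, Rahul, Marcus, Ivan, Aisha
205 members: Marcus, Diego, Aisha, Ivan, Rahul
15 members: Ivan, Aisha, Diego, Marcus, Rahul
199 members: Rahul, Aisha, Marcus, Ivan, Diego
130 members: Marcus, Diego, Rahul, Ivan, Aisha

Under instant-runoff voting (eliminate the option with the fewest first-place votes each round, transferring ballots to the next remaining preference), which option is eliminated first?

Ivan

Round 1: Diego 21, Rahul 199, Ivan 15, Aisha 249, Marcus 335. Eliminate Ivan.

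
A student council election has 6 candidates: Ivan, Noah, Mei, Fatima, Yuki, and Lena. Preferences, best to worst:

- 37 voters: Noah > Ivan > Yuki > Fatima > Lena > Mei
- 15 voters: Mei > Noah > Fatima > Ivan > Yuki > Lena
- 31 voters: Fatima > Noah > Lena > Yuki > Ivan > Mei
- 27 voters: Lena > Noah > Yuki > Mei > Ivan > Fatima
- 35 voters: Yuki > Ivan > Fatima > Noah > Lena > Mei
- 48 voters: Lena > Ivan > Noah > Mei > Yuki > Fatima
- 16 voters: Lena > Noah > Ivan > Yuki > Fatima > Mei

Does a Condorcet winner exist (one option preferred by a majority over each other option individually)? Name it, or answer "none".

Noah

Noah vs Ivan: 126–83 for Noah.
Noah vs Mei: 194–15 for Noah.
Noah vs Fatima: 143–66 for Noah.
Noah vs Yuki: 174–35 for Noah.
Noah vs Lena: 118–91 for Noah.
Noah beats every other option head-to-head.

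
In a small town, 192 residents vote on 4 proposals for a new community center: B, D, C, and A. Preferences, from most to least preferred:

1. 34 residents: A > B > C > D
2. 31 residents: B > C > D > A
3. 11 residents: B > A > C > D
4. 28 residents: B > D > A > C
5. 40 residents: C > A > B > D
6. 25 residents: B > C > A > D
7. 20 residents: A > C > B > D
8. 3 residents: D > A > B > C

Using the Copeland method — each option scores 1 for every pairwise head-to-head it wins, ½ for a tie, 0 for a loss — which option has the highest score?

A

B: beats D and C; loses to A → score 2.
D: loses to B, C, and A → score 0.
C: beats D; ties A; loses to B → score 1.5.
A: beats B and D; ties C → score 2.5.
A has the best pairwise record.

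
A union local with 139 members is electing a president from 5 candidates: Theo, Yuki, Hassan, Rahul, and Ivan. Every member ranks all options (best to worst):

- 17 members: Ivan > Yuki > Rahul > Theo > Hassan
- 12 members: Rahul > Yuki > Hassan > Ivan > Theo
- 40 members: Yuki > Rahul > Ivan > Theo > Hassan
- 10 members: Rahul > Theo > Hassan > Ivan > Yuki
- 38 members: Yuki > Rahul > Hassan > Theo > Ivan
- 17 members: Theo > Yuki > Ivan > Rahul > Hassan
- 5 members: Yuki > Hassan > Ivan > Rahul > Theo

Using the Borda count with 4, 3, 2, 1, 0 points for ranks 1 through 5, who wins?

Theo: 17·1 + 12·0 + 40·1 + 10·3 + 38·1 + 17·4 + 5·0 = 193
Yuki: 17·3 + 12·3 + 40·4 + 10·0 + 38·4 + 17·3 + 5·4 = 470
Hassan: 17·0 + 12·2 + 40·0 + 10·2 + 38·2 + 17·0 + 5·3 = 135
Rahul: 17·2 + 12·4 + 40·3 + 10·4 + 38·3 + 17·1 + 5·1 = 378
Ivan: 17·4 + 12·1 + 40·2 + 10·1 + 38·0 + 17·2 + 5·2 = 214
Yuki has the highest Borda score (470).

Yuki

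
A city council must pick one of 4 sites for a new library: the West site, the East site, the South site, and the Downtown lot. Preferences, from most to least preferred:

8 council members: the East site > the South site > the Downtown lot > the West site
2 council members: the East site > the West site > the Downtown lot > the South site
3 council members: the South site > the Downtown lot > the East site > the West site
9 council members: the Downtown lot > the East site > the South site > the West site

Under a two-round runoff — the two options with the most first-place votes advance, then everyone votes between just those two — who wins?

Round 1 first-place votes: the West site 0, the East site 10, the South site 3, the Downtown lot 9.
the East site and the Downtown lot advance.
Runoff: the East site is preferred to the Downtown lot by 10 voters; the Downtown lot by 12.
the Downtown lot wins the runoff.

the Downtown lot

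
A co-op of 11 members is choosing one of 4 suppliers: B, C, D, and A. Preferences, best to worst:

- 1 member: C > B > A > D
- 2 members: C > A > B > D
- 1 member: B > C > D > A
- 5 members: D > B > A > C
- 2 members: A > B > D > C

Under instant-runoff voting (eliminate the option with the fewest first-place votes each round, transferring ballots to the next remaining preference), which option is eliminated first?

Round 1: B 1, C 3, D 5, A 2. Eliminate B.

B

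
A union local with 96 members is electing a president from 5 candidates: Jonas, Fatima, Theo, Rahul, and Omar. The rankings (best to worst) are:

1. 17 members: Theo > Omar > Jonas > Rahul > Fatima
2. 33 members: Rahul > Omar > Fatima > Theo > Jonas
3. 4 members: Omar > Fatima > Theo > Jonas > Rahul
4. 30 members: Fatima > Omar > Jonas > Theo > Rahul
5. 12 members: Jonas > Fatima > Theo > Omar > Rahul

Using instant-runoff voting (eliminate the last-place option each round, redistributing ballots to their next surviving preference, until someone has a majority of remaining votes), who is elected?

Rahul

Round 1: Jonas 12, Fatima 30, Theo 17, Rahul 33, Omar 4. Eliminate Omar.
Round 2: Jonas 12, Fatima 34, Theo 17, Rahul 33. Eliminate Jonas.
Round 3: Fatima 46, Theo 17, Rahul 33. Eliminate Theo.
Round 4: Fatima 46, Rahul 50. Rahul has a majority.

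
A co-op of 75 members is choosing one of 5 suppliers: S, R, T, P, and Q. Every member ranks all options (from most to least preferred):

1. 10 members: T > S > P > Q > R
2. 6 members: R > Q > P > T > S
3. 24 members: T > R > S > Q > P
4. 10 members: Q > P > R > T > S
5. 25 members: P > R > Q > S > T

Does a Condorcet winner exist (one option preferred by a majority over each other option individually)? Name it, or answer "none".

Checking pairwise contests:
R beats S 65–10.
P beats R 45–30.
R beats T 41–34.
Q beats P 40–35.
R beats Q 55–20.
Every option loses at least one head-to-head, so there is no Condorcet winner.

none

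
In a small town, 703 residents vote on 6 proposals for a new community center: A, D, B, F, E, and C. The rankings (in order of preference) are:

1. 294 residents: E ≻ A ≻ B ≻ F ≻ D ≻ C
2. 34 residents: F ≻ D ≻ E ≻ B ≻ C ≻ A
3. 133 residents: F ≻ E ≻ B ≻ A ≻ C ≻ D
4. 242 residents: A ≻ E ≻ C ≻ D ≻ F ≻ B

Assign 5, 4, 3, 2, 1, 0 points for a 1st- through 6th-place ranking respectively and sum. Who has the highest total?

A: 294·4 + 34·0 + 133·2 + 242·5 = 2652
D: 294·1 + 34·4 + 133·0 + 242·2 = 914
B: 294·3 + 34·2 + 133·3 + 242·0 = 1349
F: 294·2 + 34·5 + 133·5 + 242·1 = 1665
E: 294·5 + 34·3 + 133·4 + 242·4 = 3072
C: 294·0 + 34·1 + 133·1 + 242·3 = 893
E has the highest Borda score (3072).

E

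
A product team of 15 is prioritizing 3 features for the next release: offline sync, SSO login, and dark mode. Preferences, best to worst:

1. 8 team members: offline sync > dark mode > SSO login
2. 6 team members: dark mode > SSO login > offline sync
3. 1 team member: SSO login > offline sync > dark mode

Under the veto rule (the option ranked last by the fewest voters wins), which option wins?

dark mode

Last-place votes: offline sync 6, SSO login 8, dark mode 1.
dark mode is ranked last by the fewest voters, so dark mode wins.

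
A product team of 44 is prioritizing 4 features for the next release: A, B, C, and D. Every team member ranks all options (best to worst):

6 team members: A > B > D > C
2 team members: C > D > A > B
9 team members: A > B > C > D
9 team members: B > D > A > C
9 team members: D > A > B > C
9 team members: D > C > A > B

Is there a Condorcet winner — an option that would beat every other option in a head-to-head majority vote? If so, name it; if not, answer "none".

Checking pairwise contests:
D beats A 29–15.
A beats B 35–9.
A beats C 33–11.
B beats D 24–20.
Every option loses at least one head-to-head, so there is no Condorcet winner.

none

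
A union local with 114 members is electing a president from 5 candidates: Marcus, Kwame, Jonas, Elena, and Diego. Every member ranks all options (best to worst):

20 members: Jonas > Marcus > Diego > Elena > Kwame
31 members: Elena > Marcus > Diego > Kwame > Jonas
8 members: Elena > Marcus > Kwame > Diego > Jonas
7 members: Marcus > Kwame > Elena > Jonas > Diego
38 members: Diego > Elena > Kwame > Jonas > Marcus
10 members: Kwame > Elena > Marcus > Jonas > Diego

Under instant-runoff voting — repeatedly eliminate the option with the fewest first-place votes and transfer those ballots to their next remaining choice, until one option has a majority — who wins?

Diego

Round 1: Marcus 7, Kwame 10, Jonas 20, Elena 39, Diego 38. Eliminate Marcus.
Round 2: Kwame 17, Jonas 20, Elena 39, Diego 38. Eliminate Kwame.
Round 3: Jonas 20, Elena 56, Diego 38. Eliminate Jonas.
Round 4: Elena 56, Diego 58. Diego has a majority.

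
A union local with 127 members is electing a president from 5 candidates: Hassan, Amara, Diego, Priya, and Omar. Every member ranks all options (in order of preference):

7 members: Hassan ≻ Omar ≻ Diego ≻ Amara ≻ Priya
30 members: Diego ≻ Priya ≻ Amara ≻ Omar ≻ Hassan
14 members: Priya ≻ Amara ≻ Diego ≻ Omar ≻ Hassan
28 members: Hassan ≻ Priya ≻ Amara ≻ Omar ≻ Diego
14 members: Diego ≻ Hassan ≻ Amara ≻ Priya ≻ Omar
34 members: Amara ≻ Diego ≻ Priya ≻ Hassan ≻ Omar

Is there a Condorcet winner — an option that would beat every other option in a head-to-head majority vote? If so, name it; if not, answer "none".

Checking pairwise contests:
Amara beats Hassan 78–49.
Priya beats Amara 72–55.
Amara beats Diego 76–51.
Diego beats Priya 85–42.
Hassan beats Omar 83–44.
Every option loses at least one head-to-head, so there is no Condorcet winner.

none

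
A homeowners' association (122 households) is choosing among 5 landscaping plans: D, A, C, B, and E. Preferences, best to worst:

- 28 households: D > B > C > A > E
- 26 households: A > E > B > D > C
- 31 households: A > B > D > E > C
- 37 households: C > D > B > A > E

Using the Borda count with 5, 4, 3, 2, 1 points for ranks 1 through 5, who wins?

D: 28·5 + 26·2 + 31·3 + 37·4 = 433
A: 28·2 + 26·5 + 31·5 + 37·2 = 415
C: 28·3 + 26·1 + 31·1 + 37·5 = 326
B: 28·4 + 26·3 + 31·4 + 37·3 = 425
E: 28·1 + 26·4 + 31·2 + 37·1 = 231
D has the highest Borda score (433).

D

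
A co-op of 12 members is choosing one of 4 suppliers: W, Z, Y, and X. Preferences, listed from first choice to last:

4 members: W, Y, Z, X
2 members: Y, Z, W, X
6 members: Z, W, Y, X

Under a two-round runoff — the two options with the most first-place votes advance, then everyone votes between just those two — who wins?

Z

Round 1 first-place votes: W 4, Z 6, Y 2, X 0.
Z and W advance.
Runoff: Z is preferred to W by 8 voters; W by 4.
Z wins the runoff.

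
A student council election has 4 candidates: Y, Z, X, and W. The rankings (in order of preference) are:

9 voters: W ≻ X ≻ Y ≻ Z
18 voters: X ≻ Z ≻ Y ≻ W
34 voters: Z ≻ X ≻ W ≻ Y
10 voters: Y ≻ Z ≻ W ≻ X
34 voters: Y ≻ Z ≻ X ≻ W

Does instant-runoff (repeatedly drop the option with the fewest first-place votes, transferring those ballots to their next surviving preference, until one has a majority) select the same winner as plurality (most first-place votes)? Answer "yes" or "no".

Instant-runoff — R1 Y 44, Z 34, X 18, W 9 (W out); R2 Y 44, Z 34, X 27 (X out); R3 Y 53, Z 52 (Y winner). Winner: Y.
Plurality — first-place votes: Y 44, Z 34, X 18, W 9. Winner: Y.
The two methods agree.

yes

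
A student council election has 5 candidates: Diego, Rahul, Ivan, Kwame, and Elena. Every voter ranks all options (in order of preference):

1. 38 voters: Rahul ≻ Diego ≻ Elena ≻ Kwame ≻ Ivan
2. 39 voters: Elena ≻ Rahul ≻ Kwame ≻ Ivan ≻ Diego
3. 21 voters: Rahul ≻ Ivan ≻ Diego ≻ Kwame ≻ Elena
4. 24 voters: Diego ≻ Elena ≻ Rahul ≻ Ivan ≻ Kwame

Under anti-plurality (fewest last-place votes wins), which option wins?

Last-place votes: Diego 39, Rahul 0, Ivan 38, Kwame 24, Elena 21.
Rahul is ranked last by the fewest voters, so Rahul wins.

Rahul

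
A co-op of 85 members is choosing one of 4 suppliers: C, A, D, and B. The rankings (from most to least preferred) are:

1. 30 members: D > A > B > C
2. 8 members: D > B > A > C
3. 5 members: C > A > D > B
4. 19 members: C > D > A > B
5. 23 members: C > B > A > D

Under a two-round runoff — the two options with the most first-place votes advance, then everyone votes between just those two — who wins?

C

Round 1 first-place votes: C 47, A 0, D 38, B 0.
C and D advance.
Runoff: C is preferred to D by 47 voters; D by 38.
C wins the runoff.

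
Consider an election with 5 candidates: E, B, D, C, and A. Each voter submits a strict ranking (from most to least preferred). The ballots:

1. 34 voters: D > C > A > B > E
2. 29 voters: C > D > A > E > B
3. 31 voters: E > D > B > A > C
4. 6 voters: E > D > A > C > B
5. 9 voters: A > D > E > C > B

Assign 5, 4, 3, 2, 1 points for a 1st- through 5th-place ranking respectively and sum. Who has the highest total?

D

E: 34·1 + 29·2 + 31·5 + 6·5 + 9·3 = 304
B: 34·2 + 29·1 + 31·3 + 6·1 + 9·1 = 205
D: 34·5 + 29·4 + 31·4 + 6·4 + 9·4 = 470
C: 34·4 + 29·5 + 31·1 + 6·2 + 9·2 = 342
A: 34·3 + 29·3 + 31·2 + 6·3 + 9·5 = 314
D has the highest Borda score (470).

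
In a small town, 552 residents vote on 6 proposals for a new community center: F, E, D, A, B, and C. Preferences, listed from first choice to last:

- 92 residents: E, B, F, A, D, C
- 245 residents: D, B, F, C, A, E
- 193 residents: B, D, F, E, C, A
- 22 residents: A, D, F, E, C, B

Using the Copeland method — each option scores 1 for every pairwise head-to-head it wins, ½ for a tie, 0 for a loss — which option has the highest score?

B

F: beats E, A, and C; loses to D and B → score 3.
E: beats A and C; loses to F, D, and B → score 2.
D: beats F, E, A, and C; loses to B → score 4.
A: loses to F, E, D, B, and C → score 0.
B: beats F, E, D, A, and C → score 5.
C: beats A; loses to F, E, D, and B → score 1.
B has the best pairwise record.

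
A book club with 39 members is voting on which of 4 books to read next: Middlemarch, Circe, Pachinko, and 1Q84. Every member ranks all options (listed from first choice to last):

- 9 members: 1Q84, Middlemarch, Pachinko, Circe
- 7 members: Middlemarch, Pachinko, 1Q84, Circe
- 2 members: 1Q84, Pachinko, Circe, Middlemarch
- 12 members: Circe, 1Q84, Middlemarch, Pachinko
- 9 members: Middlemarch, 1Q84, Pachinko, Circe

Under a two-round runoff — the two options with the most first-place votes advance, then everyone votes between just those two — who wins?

Middlemarch

Round 1 first-place votes: Middlemarch 16, Circe 12, Pachinko 0, 1Q84 11.
Middlemarch and Circe advance.
Runoff: Middlemarch is preferred to Circe by 25 voters; Circe by 14.
Middlemarch wins the runoff.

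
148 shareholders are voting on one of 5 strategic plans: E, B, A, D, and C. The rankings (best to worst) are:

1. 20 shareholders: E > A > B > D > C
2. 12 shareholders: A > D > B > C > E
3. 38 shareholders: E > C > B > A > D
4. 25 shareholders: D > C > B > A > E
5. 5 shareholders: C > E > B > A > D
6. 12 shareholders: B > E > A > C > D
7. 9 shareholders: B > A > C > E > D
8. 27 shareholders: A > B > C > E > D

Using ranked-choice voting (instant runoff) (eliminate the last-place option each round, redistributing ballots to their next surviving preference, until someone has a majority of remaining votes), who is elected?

E

Round 1: E 58, B 21, A 39, D 25, C 5. Eliminate C.
Round 2: E 63, B 21, A 39, D 25. Eliminate B.
Round 3: E 75, A 48, D 25. E has a majority.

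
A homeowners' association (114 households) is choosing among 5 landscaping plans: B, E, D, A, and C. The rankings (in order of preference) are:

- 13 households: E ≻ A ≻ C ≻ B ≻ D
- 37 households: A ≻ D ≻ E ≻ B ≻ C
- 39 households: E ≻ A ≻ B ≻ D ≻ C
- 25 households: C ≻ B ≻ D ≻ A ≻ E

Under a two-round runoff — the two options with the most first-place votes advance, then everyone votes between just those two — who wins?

Round 1 first-place votes: B 0, E 52, D 0, A 37, C 25.
E and A advance.
Runoff: E is preferred to A by 52 voters; A by 62.
A wins the runoff.

A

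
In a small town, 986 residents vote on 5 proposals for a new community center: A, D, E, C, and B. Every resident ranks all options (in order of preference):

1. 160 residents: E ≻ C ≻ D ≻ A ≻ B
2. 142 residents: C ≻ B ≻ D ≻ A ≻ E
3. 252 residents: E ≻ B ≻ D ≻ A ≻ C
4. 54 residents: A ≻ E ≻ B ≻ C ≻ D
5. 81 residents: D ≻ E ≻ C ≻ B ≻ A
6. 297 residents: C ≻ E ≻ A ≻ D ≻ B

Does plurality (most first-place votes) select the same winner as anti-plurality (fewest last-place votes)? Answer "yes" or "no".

Plurality — first-place votes: A 54, D 81, E 412, C 439, B 0. Winner: C.
Anti-plurality — last-place votes: A 81, D 54, E 142, C 252, B 457. Winner: D.
The two methods disagree.

no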